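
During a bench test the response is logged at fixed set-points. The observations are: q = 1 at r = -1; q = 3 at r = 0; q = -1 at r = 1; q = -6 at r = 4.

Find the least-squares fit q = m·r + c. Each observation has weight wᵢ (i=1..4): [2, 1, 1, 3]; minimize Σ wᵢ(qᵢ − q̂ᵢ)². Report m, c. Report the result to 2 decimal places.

m = -1.57, c = 0.47

Normal-equation sums: Σwᵢ·r·r = 51, Σwᵢ·r = 11, Σwᵢ·1 = 7.
Moment sums: Σwᵢ·r·q = -75, Σwᵢ·q = -14.
Determinant 51·7 − 11² = 236.
m = ((-75)·7 − 11·(-14))/236 = -371/236; c = (51·(-14) − 11·(-75))/236 = 111/236.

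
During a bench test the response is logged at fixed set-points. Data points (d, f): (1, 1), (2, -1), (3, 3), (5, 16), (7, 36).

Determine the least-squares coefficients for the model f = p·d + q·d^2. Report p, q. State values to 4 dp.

Forming XᵀX = [[88, 504]; [504, 3124]] and Xᵀf = [340, 2188]ᵀ gives XᵀX·[p, q]ᵀ = Xᵀf.
Eliminating q: 3124·(row 1) − 504·(row 2) gives 20896·p = 3124·340 − 504·2188 = -40592, so p = -2537/1306.
Then q = (2188 − 504·(-2537/1306))/3124 = 662/653.

p = -1.9426, q = 1.0138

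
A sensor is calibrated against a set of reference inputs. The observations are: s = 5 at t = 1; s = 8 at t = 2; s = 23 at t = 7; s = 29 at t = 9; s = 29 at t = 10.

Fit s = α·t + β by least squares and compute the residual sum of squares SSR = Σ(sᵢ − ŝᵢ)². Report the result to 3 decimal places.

Compute the Gram sums: Σt·t = 235, Σt = 29, Σ1 = 5.
And Σt·s = 733, Σs = 94.
So MᵀM·[α, β]ᵀ = Mᵀs: [[235, 29]; [29, 5]]·[α, β]ᵀ = [733, 94]ᵀ.
Δ = 235·5 − 29² = 334.
α = (733·5 − 29·94)/334 = 939/334; β = (235·94 − 29·733)/334 = 833/334.
Residuals: -51/167, -39/334, 138/167, 201/167, -537/334; SSR = 1611/334.

SSR = 4.823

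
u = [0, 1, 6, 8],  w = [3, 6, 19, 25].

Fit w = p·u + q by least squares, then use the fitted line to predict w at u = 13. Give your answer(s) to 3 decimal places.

From the data, Σu·u = 101, Σu = 15, Σ1 = 4.
Right-hand side: Σu·w = 320, Σw = 53.
Normal equations: [[101, 15]; [15, 4]]·[p, q]ᵀ = [320, 53]ᵀ.
Δ = 101·4 − 15² = 179.
p = (320·4 − 15·53)/179 = 485/179; q = (101·53 − 15·320)/179 = 553/179.
At u = 13: ŵ = (485/179)·(13) + (553/179)·(1) = 6858/179.

ŵ = 38.313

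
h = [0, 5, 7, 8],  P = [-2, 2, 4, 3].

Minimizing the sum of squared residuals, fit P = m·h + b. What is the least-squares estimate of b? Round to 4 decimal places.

b = -1.8026

Compute the Gram sums: Σh·h = 138, Σh = 20, Σ1 = 4.
And Σh·P = 62, ΣP = 7.
So XᵀX·[m, b]ᵀ = XᵀP: [[138, 20]; [20, 4]]·[m, b]ᵀ = [62, 7]ᵀ.
Determinant 138·4 − 20² = 152.
m = (62·4 − 20·7)/152 = 27/38; b = (138·7 − 20·62)/152 = -137/76.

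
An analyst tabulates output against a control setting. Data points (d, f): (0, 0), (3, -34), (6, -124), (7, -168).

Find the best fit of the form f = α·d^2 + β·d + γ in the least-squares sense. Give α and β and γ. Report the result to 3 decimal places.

Normal-equation sums: Σd^2·d^2 = 3778, Σd^2·d = 586, Σd^2 = 94, Σd·d = 94, Σd = 16, Σ1 = 4.
And Σd^2·f = -13002, Σd·f = -2022, Σf = -326.
Row-reducing yields α = -35/11, β = -274/165, γ = -14/165.

α = -3.182, β = -1.661, γ = -0.085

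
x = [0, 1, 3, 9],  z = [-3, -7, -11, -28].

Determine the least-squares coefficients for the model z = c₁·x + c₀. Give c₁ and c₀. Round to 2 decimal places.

The normal equations are: 91·c₁ + 13·c₀ = -292;  13·c₁ + 4·c₀ = -49.
(Σx·x = 91, Σx = 13, Σ1 = 4, Σx·z = -292, Σz = -49.)
Determinant 91·4 − 13² = 195.
c₁ = ((-292)·4 − 13·(-49))/195 = -177/65; c₀ = (91·(-49) − 13·(-292))/195 = -17/5.

c₁ = -2.72, c₀ = -3.40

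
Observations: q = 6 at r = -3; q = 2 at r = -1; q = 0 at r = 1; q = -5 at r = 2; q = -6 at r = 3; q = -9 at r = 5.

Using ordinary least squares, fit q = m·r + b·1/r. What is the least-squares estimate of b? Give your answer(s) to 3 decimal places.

b = 0.612

Normal-equation sums: Σr·r = 49, Σr·1/r = 6, Σ1/r·1/r = 2261/900.
Moment sums: Σr·q = -93, Σ1/r·q = -103/10.
Determinant 49·(2261/900) − 6² = 78389/900.
m = ((-93)·(2261/900) − 6·(-103/10))/(78389/900) = -154653/78389; b = (49·(-103/10) − 6·(-93))/(78389/900) = 47970/78389.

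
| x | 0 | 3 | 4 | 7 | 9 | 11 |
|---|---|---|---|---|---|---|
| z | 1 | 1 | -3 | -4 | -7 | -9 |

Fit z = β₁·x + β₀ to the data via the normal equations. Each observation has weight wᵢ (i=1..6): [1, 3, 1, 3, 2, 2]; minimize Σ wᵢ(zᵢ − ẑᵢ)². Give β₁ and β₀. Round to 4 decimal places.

Forming AᵀWA = [[594, 74]; [74, 12]] and AᵀWz = [-411, -43]ᵀ gives AᵀWA·[β₁, β₀]ᵀ = AᵀWz.
det = 594·12 − 74² = 1652.
β₁ = ((-411)·12 − 74·(-43))/1652 = -125/118; β₀ = (594·(-43) − 74·(-411))/1652 = 174/59.

β₁ = -1.0593, β₀ = 2.9492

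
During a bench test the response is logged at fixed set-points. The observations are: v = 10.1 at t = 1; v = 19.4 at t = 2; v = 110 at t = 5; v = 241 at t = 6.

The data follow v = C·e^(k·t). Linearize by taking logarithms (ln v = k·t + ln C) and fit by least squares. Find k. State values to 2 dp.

k = 0.62

Let Y = ln v. Fitting Y = k·t + ln C by least squares:
AᵀA = [[66.0000, 14.0000]; [14.0000, 4]], rhs = [64.6543, 15.4631]ᵀ  (here Σt = 14.0000, Σ(t)² = 66.0000, Σln v = 15.4631, Σt·ln v = 64.6543).
Slope k = (n·Σt·ln v − Σt·Σln v)/(n·Σ(t)² − (Σt)²) = (4·64.6543 − 14.0000·15.4631)/68.0000 = 0.61962; ln C = (Σln v − k·Σt)/n = 1.69712.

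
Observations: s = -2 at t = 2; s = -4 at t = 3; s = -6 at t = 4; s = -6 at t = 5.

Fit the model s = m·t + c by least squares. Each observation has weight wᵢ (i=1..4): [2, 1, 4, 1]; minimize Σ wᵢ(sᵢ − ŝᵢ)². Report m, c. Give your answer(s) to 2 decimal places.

m = -1.63, c = 0.94

Sums needed: Σwᵢ·t·t = 106, Σwᵢ·t = 28, Σwᵢ·1 = 8.
And Σwᵢ·t·s = -146, Σwᵢ·s = -38.
det = 106·8 − 28² = 64.
m = ((-146)·8 − 28·(-38))/64 = -13/8; c = (106·(-38) − 28·(-146))/64 = 15/16.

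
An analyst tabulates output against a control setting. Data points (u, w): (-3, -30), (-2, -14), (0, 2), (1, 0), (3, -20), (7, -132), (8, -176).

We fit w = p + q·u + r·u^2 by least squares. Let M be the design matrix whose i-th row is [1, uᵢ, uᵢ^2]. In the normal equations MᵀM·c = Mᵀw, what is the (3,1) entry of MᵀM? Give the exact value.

136

Row 3 ↔ basis u^2, column 1 ↔ basis 1, so (MᵀM)_{3,1} = Σᵢ u^2 = (9)·(1) + (4)·(1) + (0)·(1) + (1)·(1) + (9)·(1) + (49)·(1) + (64)·(1) = 136.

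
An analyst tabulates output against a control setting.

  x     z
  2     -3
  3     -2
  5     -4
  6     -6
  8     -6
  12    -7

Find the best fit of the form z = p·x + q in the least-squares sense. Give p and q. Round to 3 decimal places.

p = -0.485, q = -1.758

From the data, Σx·x = 282, Σx = 36, Σ1 = 6.
For Mᵀz: Σx·z = -200, Σz = -28.
Δ = 282·6 − 36² = 396.
p = ((-200)·6 − 36·(-28))/396 = -16/33; q = (282·(-28) − 36·(-200))/396 = -58/33.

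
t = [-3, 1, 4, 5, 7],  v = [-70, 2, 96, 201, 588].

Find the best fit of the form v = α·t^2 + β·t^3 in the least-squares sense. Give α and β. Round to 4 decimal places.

The normal system AᵀA·[α, β]ᵀ = Aᵀv is [[3364, 20714]; [20714, 138100]]·[α, β]ᵀ = [34745, 234845]ᵀ.
det = 3364·138100 − 20714² = 35498604.
α = (34745·138100 − 20714·234845)/35498604 = -33147415/17749302; β = (3364·234845 − 20714·34745)/35498604 = 35155325/17749302.

α = -1.8675, β = 1.9807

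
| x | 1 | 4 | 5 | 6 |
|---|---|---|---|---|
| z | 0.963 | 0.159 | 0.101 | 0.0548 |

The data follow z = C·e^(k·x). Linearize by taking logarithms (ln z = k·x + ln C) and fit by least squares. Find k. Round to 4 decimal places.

k = -0.5705

Let Y = ln z. Fitting Y = k·x + ln C by least squares:
Σx = 16.0000, Σ(x)² = 78.0000, Σln z = -7.0733, Σx·ln z = -36.2807.
Equations: 78.0000·k + 16.0000·ln C = -36.2807;  16.0000·k + 4·ln C = -7.0733.
Slope k = (n·Σx·ln z − Σx·Σln z)/(n·Σ(x)² − (Σx)²) = (4·-36.2807 − 16.0000·-7.0733)/56.0000 = -0.57055; ln C = (Σln z − k·Σx)/n = 0.51388.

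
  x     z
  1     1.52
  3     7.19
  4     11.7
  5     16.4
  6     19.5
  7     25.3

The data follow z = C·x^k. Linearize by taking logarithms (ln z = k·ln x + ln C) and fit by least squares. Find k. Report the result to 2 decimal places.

k = 1.45

With ln zᵢ as the transformed response and ln xᵢ as the regressor:
XᵀX = [[12.7160, 7.8320]; [7.8320, 6]], rhs = [21.6881, 13.8495]ᵀ  (here Σln x = 7.8320, Σ(ln x)² = 12.7160, Σln z = 13.8495, Σln x·ln z = 21.6881).
Δ = 12.7160·6 − (7.8320)² = 14.9557; k = (21.6881·6 − 7.8320·13.8495)/14.9557 = 1.44823, ln C = (12.7160·13.8495 − 7.8320·21.6881)/14.9557 = 0.41782.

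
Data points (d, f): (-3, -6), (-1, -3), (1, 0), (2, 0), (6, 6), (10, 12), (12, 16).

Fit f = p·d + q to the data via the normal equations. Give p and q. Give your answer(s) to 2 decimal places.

From the data, Σd·d = 295, Σd = 27, Σ1 = 7.
Right-hand side: Σd·f = 369, Σf = 25.
So MᵀM·[p, q]ᵀ = Mᵀf: [[295, 27]; [27, 7]]·[p, q]ᵀ = [369, 25]ᵀ.
Determinant 295·7 − 27² = 1336.
p = (369·7 − 27·25)/1336 = 477/334; q = (295·25 − 27·369)/1336 = -647/334.

p = 1.43, q = -1.94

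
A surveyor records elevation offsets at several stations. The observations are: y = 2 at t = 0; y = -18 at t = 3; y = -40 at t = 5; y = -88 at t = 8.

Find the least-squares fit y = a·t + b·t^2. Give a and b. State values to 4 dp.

a = -3.0000, b = -1.0000

Entries of MᵀM: Σt·t = 98, Σt·t^2 = 664, Σt^2·t^2 = 4802.
And Σt·y = -958, Σt^2·y = -6794.
Eliminating b: 4802·(row 1) − 664·(row 2) gives 29700·a = 4802·(-958) − 664·(-6794) = -89100, so a = -3.
Then b = ((-6794) − 664·(-3))/4802 = -1.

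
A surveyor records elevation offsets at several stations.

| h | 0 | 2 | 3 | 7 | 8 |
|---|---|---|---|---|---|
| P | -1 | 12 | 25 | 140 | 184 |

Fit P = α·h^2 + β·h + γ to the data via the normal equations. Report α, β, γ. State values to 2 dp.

α = 2.86, β = 0.15, γ = -0.68

Compute the Gram sums: Σh^2·h^2 = 6594, Σh^2·h = 890, Σh^2 = 126, Σh·h = 126, Σh = 20, Σ1 = 5.
For AᵀP: Σh^2·P = 18909, Σh·P = 2551, ΣP = 360.
So AᵀA·[α, β, γ]ᵀ = AᵀP: [[6594, 890, 126]; [890, 126, 20]; [126, 20, 5]]·[α, β, γ]ᵀ = [18909, 2551, 360]ᵀ.
Inverting the 3×3 Gram matrix, [α, β, γ]ᵀ = [14785/5168, 753/5168, -1749/2584]ᵀ.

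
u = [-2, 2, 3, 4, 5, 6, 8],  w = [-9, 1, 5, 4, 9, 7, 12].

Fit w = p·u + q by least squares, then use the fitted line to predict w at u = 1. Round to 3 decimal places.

ŵ = -1.437

Sums needed: Σu·u = 158, Σu = 26, Σ1 = 7.
Right-hand side: Σu·w = 234, Σw = 29.
Determinant 158·7 − 26² = 430.
p = (234·7 − 26·29)/430 = 442/215; q = (158·29 − 26·234)/430 = -751/215.
At u = 1: ŵ = (442/215)·(1) + (-751/215)·(1) = -309/215.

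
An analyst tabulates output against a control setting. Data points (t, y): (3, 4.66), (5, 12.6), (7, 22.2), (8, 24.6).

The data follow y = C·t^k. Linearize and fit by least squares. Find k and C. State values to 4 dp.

k = 1.7364, C = 0.7195

Taking logs, ln y = k·ln t + ln C, so regress ln y on ln t.
Sums: Σln t = 6.7334, Σ(ln t)² = 11.9079, Σln y = 10.3756, Σln t·ln y = 18.4610.
Normal system: [[11.9079, 6.7334]; [6.7334, 4]]·[k, ln C]ᵀ = [18.4610, 10.3756]ᵀ.
Slope k = (n·Σln t·ln y − Σln t·Σln y)/(n·Σ(ln t)² − (Σln t)²) = (4·18.4610 − 6.7334·10.3756)/2.2928 = 1.73645; ln C = (Σln y − k·Σln t)/n = -0.32916, so C = exp(-0.32916) = 0.71953.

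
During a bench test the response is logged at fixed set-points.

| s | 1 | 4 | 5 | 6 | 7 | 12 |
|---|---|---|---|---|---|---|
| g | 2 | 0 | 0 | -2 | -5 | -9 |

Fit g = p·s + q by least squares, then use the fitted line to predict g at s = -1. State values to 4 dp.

ĝ = 4.9601

Entries of MᵀM: Σs·s = 271, Σs = 35, Σ1 = 6.
Moment sums: Σs·g = -153, Σg = -14.
Normal equations: [[271, 35]; [35, 6]]·[p, q]ᵀ = [-153, -14]ᵀ.
det = 271·6 − 35² = 401.
p = ((-153)·6 − 35·(-14))/401 = -428/401; q = (271·(-14) − 35·(-153))/401 = 1561/401.
At s = -1: ĝ = (-428/401)·(-1) + (1561/401)·(1) = 1989/401.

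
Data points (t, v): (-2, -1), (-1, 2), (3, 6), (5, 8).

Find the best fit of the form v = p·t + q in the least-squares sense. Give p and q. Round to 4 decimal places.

p = 1.1985, q = 2.2519

From the data, Σt·t = 39, Σt = 5, Σ1 = 4.
And Σt·v = 58, Σv = 15.
Determinant 39·4 − 5² = 131.
p = (58·4 − 5·15)/131 = 157/131; q = (39·15 − 5·58)/131 = 295/131.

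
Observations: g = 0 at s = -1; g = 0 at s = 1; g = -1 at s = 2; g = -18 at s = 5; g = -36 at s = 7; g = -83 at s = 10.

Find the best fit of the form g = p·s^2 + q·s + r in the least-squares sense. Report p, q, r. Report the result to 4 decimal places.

Sums needed: Σs^2·s^2 = 13044, Σs^2·s = 1476, Σs^2 = 180, Σs·s = 180, Σs = 24, Σ1 = 6.
And Σs^2·g = -10518, Σs·g = -1174, Σg = -138.
MᵀM·[p, q, r]ᵀ = Mᵀg becomes [[13044, 1476, 180]; [1476, 180, 24]; [180, 24, 6]]·[p, q, r]ᵀ = [-10518, -1174, -138]ᵀ.
Inverting the 3×3 Gram matrix, [p, q, r]ᵀ = [-13/14, 20/21, 22/21]ᵀ.

p = -0.9286, q = 0.9524, r = 1.0476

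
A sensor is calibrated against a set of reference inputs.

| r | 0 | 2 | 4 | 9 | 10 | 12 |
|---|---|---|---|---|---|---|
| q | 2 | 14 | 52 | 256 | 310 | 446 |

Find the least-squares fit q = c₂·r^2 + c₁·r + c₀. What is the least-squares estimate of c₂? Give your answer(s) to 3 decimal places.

The normal equations are: 37569·c₂ + 3529·c₁ + 345·c₀ = 116848;  3529·c₂ + 345·c₁ + 37·c₀ = 10992;  345·c₂ + 37·c₁ + 6·c₀ = 1080.
Solving the 3×3 system (Gaussian elimination) gives c₂ = 243820/80571, c₁ = 20884/26857, c₀ = 96776/80571.

c₂ = 3.026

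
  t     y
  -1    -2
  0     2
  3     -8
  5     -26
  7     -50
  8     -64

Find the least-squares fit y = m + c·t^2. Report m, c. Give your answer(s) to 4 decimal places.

Entries of AᵀA: Σ1 = 6, Σt^2 = 148, Σt^2·t^2 = 7204.
Right-hand side: Σy = -148, Σt^2·y = -7270.
Determinant 6·7204 − 148² = 21320.
m = ((-148)·7204 − 148·(-7270))/21320 = 1221/2665; c = (6·(-7270) − 148·(-148))/21320 = -5429/5330.

m = 0.4582, c = -1.0186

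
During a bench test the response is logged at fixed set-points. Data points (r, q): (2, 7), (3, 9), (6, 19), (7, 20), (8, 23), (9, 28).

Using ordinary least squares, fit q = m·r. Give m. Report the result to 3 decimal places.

From the data, Σr·r = 243.
Right-hand side: Σr·q = 731.
So AᵀA·[m]ᵀ = Aᵀq: [[243]]·[m]ᵀ = [731]ᵀ.
m = 731/243 = 3.00823.

m = 3.008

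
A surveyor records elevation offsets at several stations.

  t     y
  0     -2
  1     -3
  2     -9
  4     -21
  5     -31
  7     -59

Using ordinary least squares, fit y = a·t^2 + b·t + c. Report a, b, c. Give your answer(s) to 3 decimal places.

a = -1.086, b = -0.472, c = -2.150

From the data, Σt^2·t^2 = 3299, Σt^2·t = 541, Σt^2 = 95, Σt·t = 95, Σt = 19, Σ1 = 6.
For Aᵀy: Σt^2·y = -4041, Σt·y = -673, Σy = -125.
Normal equations: [[3299, 541, 95]; [541, 95, 19]; [95, 19, 6]]·[a, b, c]ᵀ = [-4041, -673, -125]ᵀ.
Solving the 3×3 system (Gaussian elimination) gives a = -1433/1320, b = -623/1320, c = -43/20.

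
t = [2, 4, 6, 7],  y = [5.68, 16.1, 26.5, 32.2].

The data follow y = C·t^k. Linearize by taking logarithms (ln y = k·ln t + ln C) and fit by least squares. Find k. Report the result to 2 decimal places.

k = 1.39

Taking logs, ln y = k·ln t + ln C, so regress ln y on ln t.
Σln t = 5.8171, Σ(ln t)² = 9.3992, Σln y = 11.2649, Σln t·ln y = 17.6842.
Equations: 9.3992·k + 5.8171·ln C = 17.6842;  5.8171·k + 4·ln C = 11.2649.
Slope k = (n·Σln t·ln y − Σln t·Σln y)/(n·Σ(ln t)² − (Σln t)²) = (4·17.6842 − 5.8171·11.2649)/3.7582 = 1.38573; ln C = (Σln y − k·Σln t)/n = 0.80098.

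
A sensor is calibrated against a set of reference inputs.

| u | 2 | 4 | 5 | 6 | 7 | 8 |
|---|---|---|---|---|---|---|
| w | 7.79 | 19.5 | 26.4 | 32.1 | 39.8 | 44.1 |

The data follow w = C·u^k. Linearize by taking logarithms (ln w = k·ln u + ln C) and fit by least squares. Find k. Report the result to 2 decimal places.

Let Y = ln w. Fitting Y = k·ln u + ln C by least squares:
AᵀA = [[16.3136, 9.5060]; [9.5060, 6]], rhs = [32.0666, 19.2358]ᵀ  (here Σln u = 9.5060, Σ(ln u)² = 16.3136, Σln w = 19.2358, Σln u·ln w = 32.0666).
Slope k = (n·Σln u·ln w − Σln u·Σln w)/(n·Σ(ln u)² − (Σln u)²) = (6·32.0666 − 9.5060·19.2358)/7.5177 = 1.26958; ln C = (Σln w − k·Σln u)/n = 1.19454.

k = 1.27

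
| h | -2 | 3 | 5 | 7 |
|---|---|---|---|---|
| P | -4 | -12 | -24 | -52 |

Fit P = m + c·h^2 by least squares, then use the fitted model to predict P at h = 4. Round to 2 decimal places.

Normal-equation sums: Σ1 = 4, Σh^2 = 87, Σh^2·h^2 = 3123.
Right-hand side: ΣP = -92, Σh^2·P = -3272.
So AᵀA·[m, c]ᵀ = AᵀP: [[4, 87]; [87, 3123]]·[m, c]ᵀ = [-92, -3272]ᵀ.
det = 4·3123 − 87² = 4923.
m = ((-92)·3123 − 87·(-3272))/4923 = -884/1641; c = (4·(-3272) − 87·(-92))/4923 = -5084/4923.
At h = 4: P̂ = (-884/1641)·(1) + (-5084/4923)·(16) = -83996/4923.

P̂ = -17.06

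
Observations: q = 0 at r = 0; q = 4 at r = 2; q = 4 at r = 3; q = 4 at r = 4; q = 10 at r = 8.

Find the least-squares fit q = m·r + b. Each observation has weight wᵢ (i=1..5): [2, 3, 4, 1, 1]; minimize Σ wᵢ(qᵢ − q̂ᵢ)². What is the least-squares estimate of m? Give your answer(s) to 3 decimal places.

m = 1.157

Entries of MᵀWM: Σwᵢ·r·r = 128, Σwᵢ·r = 30, Σwᵢ·1 = 11.
Moment sums: Σwᵢ·r·q = 168, Σwᵢ·q = 42.
MᵀWM·[m, b]ᵀ = MᵀWq becomes [[128, 30]; [30, 11]]·[m, b]ᵀ = [168, 42]ᵀ.
Δ = 128·11 − 30² = 508.
m = (168·11 − 30·42)/508 = 147/127; b = (128·42 − 30·168)/508 = 84/127.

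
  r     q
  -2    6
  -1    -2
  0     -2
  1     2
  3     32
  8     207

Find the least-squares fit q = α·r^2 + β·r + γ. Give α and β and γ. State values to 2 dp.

α = 3.00, β = 2.15, γ = -2.26

XᵀX·[α, β, γ]ᵀ = Xᵀq reads: 4195·α + 531·β + 79·γ = 13560;  531·α + 79·β + 9·γ = 1744;  79·α + 9·β + 6·γ = 243.
(Σr^2·r^2 = 4195, Σr^2·r = 531, Σr^2 = 79, Σr·r = 79, Σr = 9, Σ1 = 6, Σr^2·q = 13560, Σr·q = 1744, Σq = 243.)
Row-reducing yields α = 328707/109456, β = 235159/109456, γ = -123873/54728.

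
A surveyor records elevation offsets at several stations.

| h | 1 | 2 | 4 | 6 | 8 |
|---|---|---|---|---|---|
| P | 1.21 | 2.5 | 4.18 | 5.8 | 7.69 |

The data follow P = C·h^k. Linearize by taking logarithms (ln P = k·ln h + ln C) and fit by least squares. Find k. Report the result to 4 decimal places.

k = 0.8653

With ln Pᵢ as the transformed response and ln hᵢ as the regressor:
XᵀX = [[9.9367, 5.9506]; [5.9506, 5]], rhs = [10.0095, 6.3350]ᵀ  (here Σln h = 5.9506, Σ(ln h)² = 9.9367, Σln P = 6.3350, Σln h·ln P = 10.0095).
Δ = 9.9367·5 − (5.9506)² = 14.2736; k = (10.0095·5 − 5.9506·6.3350)/14.2736 = 0.86525, ln C = (9.9367·6.3350 − 5.9506·10.0095)/14.2736 = 0.23724.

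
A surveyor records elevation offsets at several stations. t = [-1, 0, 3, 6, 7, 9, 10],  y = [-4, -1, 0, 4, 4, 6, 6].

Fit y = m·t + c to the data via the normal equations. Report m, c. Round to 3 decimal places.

m = 0.876, c = -2.113

The normal system AᵀA·[m, c]ᵀ = Aᵀy is [[276, 34]; [34, 7]]·[m, c]ᵀ = [170, 15]ᵀ.
Eliminating c: 7·(row 1) − 34·(row 2) gives 776·m = 7·170 − 34·15 = 680, so m = 85/97.
Then c = (15 − 34·(85/97))/7 = -205/97.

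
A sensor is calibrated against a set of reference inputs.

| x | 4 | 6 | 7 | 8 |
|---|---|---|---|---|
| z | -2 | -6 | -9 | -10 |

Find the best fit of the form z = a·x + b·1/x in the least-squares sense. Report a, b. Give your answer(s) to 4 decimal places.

a = -1.5445, b = 16.9597

From the data, Σx·x = 165, Σx·1/x = 4, Σ1/x·1/x = 3565/28224.
And Σx·z = -187, Σ1/x·z = -113/28.
Normal equations: [[165, 4]; [4, 3565/28224]]·[a, b]ᵀ = [-187, -113/28]ᵀ.
Eliminating b: (3565/28224)·(row 1) − 4·(row 2) gives (45547/9408)·a = (3565/28224)·(-187) − 4·(-113/28) = -211039/28224, so a = -211039/136641.
Then b = ((-113/28) − 4·(-211039/136641))/(3565/28224) = 772464/45547.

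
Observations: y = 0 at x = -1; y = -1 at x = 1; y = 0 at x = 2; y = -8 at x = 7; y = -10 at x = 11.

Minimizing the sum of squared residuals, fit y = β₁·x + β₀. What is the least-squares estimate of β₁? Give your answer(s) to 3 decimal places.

Setting ∂/∂β₁ … = 0 gives: 176·β₁ + 20·β₀ = -167;  20·β₁ + 5·β₀ = -19.
(Σx·x = 176, Σx = 20, Σ1 = 5, Σx·y = -167, Σy = -19.)
Determinant 176·5 − 20² = 480.
β₁ = ((-167)·5 − 20·(-19))/480 = -91/96; β₀ = (176·(-19) − 20·(-167))/480 = -1/120.

β₁ = -0.948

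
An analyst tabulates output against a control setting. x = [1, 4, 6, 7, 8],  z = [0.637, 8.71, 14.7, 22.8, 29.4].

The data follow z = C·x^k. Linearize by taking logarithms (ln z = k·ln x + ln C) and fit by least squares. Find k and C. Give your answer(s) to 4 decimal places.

k = 1.8202, C = 0.6437

Linearized form: ln z = k·ln x + ln C. From the 5 transformed points,
Σln x = 7.2034, Σ(ln x)² = 13.2429, Σln z = 10.9091, Σln x·ln z = 20.9315.
Equations: 13.2429·k + 7.2034·ln C = 20.9315;  7.2034·k + 5·ln C = 10.9091.
Slope k = (n·Σln x·ln z − Σln x·Σln z)/(n·Σ(ln x)² − (Σln x)²) = (5·20.9315 − 7.2034·10.9091)/14.3252 = 1.82022; ln C = (Σln z − k·Σln x)/n = -0.44055, so C = exp(-0.44055) = 0.64369.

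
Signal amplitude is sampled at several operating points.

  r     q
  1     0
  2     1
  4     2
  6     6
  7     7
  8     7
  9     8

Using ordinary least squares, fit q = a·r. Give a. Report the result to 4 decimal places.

The normal system AᵀA·[a]ᵀ = Aᵀq is [[251]]·[a]ᵀ = [223]ᵀ.
a = 223/251 = 0.888446.

a = 0.8884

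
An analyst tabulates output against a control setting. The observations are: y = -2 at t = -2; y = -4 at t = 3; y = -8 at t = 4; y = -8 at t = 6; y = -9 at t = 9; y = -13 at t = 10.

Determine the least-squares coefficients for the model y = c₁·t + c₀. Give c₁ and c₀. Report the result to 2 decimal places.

c₁ = -0.82, c₀ = -3.22

From the data, Σt·t = 246, Σt = 30, Σ1 = 6.
Moment sums: Σt·y = -299, Σy = -44.
Determinant 246·6 − 30² = 576.
c₁ = ((-299)·6 − 30·(-44))/576 = -79/96; c₀ = (246·(-44) − 30·(-299))/576 = -103/32.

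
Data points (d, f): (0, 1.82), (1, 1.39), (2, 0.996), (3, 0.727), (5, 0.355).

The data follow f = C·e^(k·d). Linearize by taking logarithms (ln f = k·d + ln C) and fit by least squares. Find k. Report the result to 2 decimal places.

Linearized form: ln f = k·d + ln C. From the 5 transformed points,
Σd = 11.0000, Σ(d)² = 39.0000, Σln f = -0.4303, Σd·ln f = -5.8134.
Normal system: [[39.0000, 11.0000]; [11.0000, 5]]·[k, ln C]ᵀ = [-5.8134, -0.4303]ᵀ.
Δ = 39.0000·5 − (11.0000)² = 74.0000; k = (-5.8134·5 − 11.0000·-0.4303)/74.0000 = -0.32883, ln C = (39.0000·-0.4303 − 11.0000·-5.8134)/74.0000 = 0.63735.

k = -0.33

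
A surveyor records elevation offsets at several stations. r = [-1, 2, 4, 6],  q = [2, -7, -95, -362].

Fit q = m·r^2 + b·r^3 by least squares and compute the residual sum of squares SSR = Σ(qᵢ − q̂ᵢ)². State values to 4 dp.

SSR = 5.5138

Sums needed: Σr^2·r^2 = 1569, Σr^2·r^3 = 8831, Σr^3·r^3 = 50817.
Right-hand side: Σr^2·q = -14578, Σr^3·q = -84330.
So MᵀM·[m, b]ᵀ = Mᵀq: [[1569, 8831]; [8831, 50817]]·[m, b]ᵀ = [-14578, -84330]ᵀ.
Determinant 1569·50817 − 8831² = 1745312.
m = ((-14578)·50817 − 8831·(-84330))/1745312 = 977001/436328; b = (1569·(-84330) − 8831·(-14578))/1745312 = -893863/436328.
Residuals: -124776/54541, 47151/109082, 15507/54541, -12091/109082; SSR = 601451/109082.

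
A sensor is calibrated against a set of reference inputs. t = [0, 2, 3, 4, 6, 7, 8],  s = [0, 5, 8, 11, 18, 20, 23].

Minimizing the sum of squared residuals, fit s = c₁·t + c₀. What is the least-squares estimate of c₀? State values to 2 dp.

c₀ = -0.49

Entries of XᵀX: Σt·t = 178, Σt = 30, Σ1 = 7.
Right-hand side: Σt·s = 510, Σs = 85.
Normal equations: [[178, 30]; [30, 7]]·[c₁, c₀]ᵀ = [510, 85]ᵀ.
det = 178·7 − 30² = 346.
c₁ = (510·7 − 30·85)/346 = 510/173; c₀ = (178·85 − 30·510)/346 = -85/173.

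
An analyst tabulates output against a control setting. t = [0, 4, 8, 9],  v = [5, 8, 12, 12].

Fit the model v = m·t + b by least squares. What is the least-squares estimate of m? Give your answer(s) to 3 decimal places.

Forming MᵀM = [[161, 21]; [21, 4]] and Mᵀv = [236, 37]ᵀ gives MᵀM·[m, b]ᵀ = Mᵀv.
Eliminating b: 4·(row 1) − 21·(row 2) gives 203·m = 4·236 − 21·37 = 167, so m = 167/203.
Then b = (37 − 21·(167/203))/4 = 143/29.

m = 0.823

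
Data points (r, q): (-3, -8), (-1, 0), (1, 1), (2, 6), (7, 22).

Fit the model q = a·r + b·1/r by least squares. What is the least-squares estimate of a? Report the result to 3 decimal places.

XᵀX·[a, b]ᵀ = Xᵀq reads: 64·a + 5·b = 191;  5·a + (4201/1764)·b = 206/21.
Eliminating b: (4201/1764)·(row 1) − 5·(row 2) gives (56191/441)·a = (4201/1764)·191 − 5·(206/21) = 715871/1764, so a = 715871/224764.
Then b = ((206/21) − 5·(715871/224764))/(4201/1764) = -144291/56191.

a = 3.185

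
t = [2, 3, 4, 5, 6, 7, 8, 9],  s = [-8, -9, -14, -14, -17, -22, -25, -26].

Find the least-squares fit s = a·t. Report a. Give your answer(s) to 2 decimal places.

Normal-equation sums: Σt·t = 284.
Right-hand side: Σt·s = -859.
Hence a = -859 / 284 ≈ -3.02465.

a = -3.02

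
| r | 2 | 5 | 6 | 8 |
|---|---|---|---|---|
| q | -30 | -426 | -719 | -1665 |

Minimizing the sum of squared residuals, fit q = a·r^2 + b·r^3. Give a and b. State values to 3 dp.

With design matrix A, AᵀA = [[6033, 43701]; [43701, 324489]] and Aᵀq = [-143214, -1061274]ᵀ.
Determinant 6033·324489 − 43701² = 47864736.
a = ((-143214)·324489 − 43701·(-1061274))/47864736 = -857709/443192; b = (6033·(-1061274) − 43701·(-143214))/47864736 = -1333991/443192.

a = -1.935, b = -3.010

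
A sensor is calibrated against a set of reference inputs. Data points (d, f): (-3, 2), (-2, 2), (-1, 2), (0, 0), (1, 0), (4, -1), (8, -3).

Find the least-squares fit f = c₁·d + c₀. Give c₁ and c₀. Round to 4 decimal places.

c₁ = -0.4773, c₀ = 0.7630

Setting ∂/∂c₁ … = 0 gives: 95·c₁ + 7·c₀ = -40;  7·c₁ + 7·c₀ = 2.
Eliminating c₀: 7·(row 1) − 7·(row 2) gives 616·c₁ = 7·(-40) − 7·2 = -294, so c₁ = -21/44.
Then c₀ = (2 − 7·(-21/44))/7 = 235/308.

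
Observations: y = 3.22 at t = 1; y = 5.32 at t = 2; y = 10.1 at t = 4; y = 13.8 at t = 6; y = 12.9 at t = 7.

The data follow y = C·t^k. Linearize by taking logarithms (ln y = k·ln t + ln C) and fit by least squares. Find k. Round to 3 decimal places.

Linearized form: ln y = k·ln t + ln C. From the 5 transformed points,
Sums: Σln t = 5.8171, Σ(ln t)² = 9.3992, Σln y = 10.3353, Σln t·ln y = 14.0433.
Normal system: [[9.3992, 5.8171]; [5.8171, 5]]·[k, ln C]ᵀ = [14.0433, 10.3353]ᵀ.
Solving (det = 13.1574): k = 0.76726, ln C = 1.17440.

k = 0.767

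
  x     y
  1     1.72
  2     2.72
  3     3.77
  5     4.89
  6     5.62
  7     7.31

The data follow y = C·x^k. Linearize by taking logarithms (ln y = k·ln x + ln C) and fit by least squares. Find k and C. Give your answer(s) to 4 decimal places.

Taking logs, ln y = k·ln x + ln C, so regress ln y on ln x.
Σln x = 7.1389, Σ(ln x)² = 11.2747, Σln y = 8.1728, Σln x·ln y = 11.6701.
Equations: 11.2747·k + 7.1389·ln C = 11.6701;  7.1389·k + 6·ln C = 8.1728.
Slope k = (n·Σln x·ln y − Σln x·Σln y)/(n·Σ(ln x)² − (Σln x)²) = (6·11.6701 − 7.1389·8.1728)/16.6845 = 0.69980; ln C = (Σln y − k·Σln x)/n = 0.52950, so C = exp(0.52950) = 1.69808.

k = 0.6998, C = 1.6981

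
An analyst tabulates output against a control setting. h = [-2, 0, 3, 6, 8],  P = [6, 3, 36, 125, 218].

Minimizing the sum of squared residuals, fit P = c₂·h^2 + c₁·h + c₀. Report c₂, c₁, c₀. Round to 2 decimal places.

From the data, Σh^2·h^2 = 5489, Σh^2·h = 747, Σh^2 = 113, Σh·h = 113, Σh = 15, Σ1 = 5.
For XᵀP: Σh^2·P = 18800, Σh·P = 2590, ΣP = 388.
XᵀX·[c₂, c₁, c₀]ᵀ = XᵀP becomes [[5489, 747, 113]; [747, 113, 15]; [113, 15, 5]]·[c₂, c₁, c₀]ᵀ = [18800, 2590, 388]ᵀ.
Solving the 3×3 system (Gaussian elimination) gives c₂ = 1844/609, c₁ = 19347/6902, c₀ = 15733/20706.

c₂ = 3.03, c₁ = 2.80, c₀ = 0.76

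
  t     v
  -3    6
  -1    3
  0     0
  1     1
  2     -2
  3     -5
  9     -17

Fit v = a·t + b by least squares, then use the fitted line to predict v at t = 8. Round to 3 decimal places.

v̂ = -14.459

Compute the Gram sums: Σt·t = 105, Σt = 11, Σ1 = 7.
And Σt·v = -192, Σv = -14.
MᵀM·[a, b]ᵀ = Mᵀv becomes [[105, 11]; [11, 7]]·[a, b]ᵀ = [-192, -14]ᵀ.
Eliminating b: 7·(row 1) − 11·(row 2) gives 614·a = 7·(-192) − 11·(-14) = -1190, so a = -595/307.
Then b = ((-14) − 11·(-595/307))/7 = 321/307.
At t = 8: v̂ = (-595/307)·(8) + (321/307)·(1) = -4439/307.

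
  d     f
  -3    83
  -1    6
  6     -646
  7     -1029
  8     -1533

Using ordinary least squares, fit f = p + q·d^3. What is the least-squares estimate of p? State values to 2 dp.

p = 2.17

Setting ∂/∂p … = 0 gives: 5·p + 1043·q = -3119;  1043·p + 427179·q = -1279626.
det = 5·427179 − 1043² = 1048046.
p = ((-3119)·427179 − 1043·(-1279626))/1048046 = 2278617/1048046; q = (5·(-1279626) − 1043·(-3119))/1048046 = -3145013/1048046.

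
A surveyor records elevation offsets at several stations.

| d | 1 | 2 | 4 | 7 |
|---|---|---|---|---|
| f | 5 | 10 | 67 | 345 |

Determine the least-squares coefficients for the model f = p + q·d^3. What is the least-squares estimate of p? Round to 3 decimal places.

Normal-equation sums: Σ1 = 4, Σd^3 = 416, Σd^3·d^3 = 121810.
And Σf = 427, Σd^3·f = 122708.
Δ = 4·121810 − 416² = 314184.
p = (427·121810 − 416·122708)/314184 = 12389/4028; q = (4·122708 − 416·427)/314184 = 13050/13091.

p = 3.076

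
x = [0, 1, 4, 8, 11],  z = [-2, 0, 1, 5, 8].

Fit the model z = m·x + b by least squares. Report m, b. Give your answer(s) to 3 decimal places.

From the data, Σx·x = 202, Σx = 24, Σ1 = 5.
Right-hand side: Σx·z = 132, Σz = 12.
So MᵀM·[m, b]ᵀ = Mᵀz: [[202, 24]; [24, 5]]·[m, b]ᵀ = [132, 12]ᵀ.
Δ = 202·5 − 24² = 434.
m = (132·5 − 24·12)/434 = 6/7; b = (202·12 − 24·132)/434 = -12/7.

m = 0.857, b = -1.714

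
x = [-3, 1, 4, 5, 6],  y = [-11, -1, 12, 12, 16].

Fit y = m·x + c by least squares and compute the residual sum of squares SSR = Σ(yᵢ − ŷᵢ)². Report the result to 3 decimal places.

SSR = 8.556

Setting ∂/∂m … = 0 gives: 87·m + 13·c = 236;  13·m + 5·c = 28.
Determinant 87·5 − 13² = 266.
m = (236·5 − 13·28)/266 = 408/133; c = (87·28 − 13·236)/266 = -316/133.
Residuals: 11/19, -225/133, 40/19, -128/133, -4/133; SSR = 1138/133.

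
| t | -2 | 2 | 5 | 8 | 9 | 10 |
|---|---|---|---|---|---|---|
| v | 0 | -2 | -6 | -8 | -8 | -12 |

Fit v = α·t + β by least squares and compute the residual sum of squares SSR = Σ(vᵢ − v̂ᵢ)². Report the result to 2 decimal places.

SSR = 6.52

Compute the Gram sums: Σt·t = 278, Σt = 32, Σ1 = 6.
Moment sums: Σt·v = -290, Σv = -36.
Δ = 278·6 − 32² = 644.
α = ((-290)·6 − 32·(-36))/644 = -21/23; β = (278·(-36) − 32·(-290))/644 = -26/23.
Residuals: -16/23, 22/23, -7/23, 10/23, 31/23, -40/23; SSR = 150/23.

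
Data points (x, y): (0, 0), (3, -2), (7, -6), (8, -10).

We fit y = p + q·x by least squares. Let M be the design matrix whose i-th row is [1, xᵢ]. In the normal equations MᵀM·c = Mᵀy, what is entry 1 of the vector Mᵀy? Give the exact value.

-18

Entry 1 ↔ basis 1, so (Mᵀy)_{1} = Σᵢ yᵢ = (1)·(0) + (1)·(-2) + (1)·(-6) + (1)·(-10) = -18.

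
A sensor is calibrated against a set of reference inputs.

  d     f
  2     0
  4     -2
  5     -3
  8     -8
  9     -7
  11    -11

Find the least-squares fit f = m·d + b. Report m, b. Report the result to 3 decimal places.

m = -1.209, b = 2.690

The normal equations are: 311·m + 39·b = -271;  39·m + 6·b = -31.
Eliminating b: 6·(row 1) − 39·(row 2) gives 345·m = 6·(-271) − 39·(-31) = -417, so m = -139/115.
Then b = ((-31) − 39·(-139/115))/6 = 928/345.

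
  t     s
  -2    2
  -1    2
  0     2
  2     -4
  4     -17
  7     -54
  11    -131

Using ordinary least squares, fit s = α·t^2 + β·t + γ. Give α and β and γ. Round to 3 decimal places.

α = -1.002, β = -1.108, γ = 2.676

Forming MᵀM = [[17331, 1737, 195]; [1737, 195, 21]; [195, 21, 7]] and Mᵀs = [-18775, -1901, -200]ᵀ gives MᵀM·[α, β, γ]ᵀ = Mᵀs.
Inverting the 3×3 Gram matrix, [α, β, γ]ᵀ = [-142403/142068, -157441/142068, 63363/23678]ᵀ.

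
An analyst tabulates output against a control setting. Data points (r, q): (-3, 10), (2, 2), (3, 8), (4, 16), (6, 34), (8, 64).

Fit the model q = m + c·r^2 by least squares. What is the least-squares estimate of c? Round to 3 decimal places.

The normal system AᵀA·[m, c]ᵀ = Aᵀq is [[6, 138]; [138, 5826]]·[m, c]ᵀ = [134, 5746]ᵀ.
Δ = 6·5826 − 138² = 15912.
m = (134·5826 − 138·5746)/15912 = -511/663; c = (6·5746 − 138·134)/15912 = 222/221.

c = 1.005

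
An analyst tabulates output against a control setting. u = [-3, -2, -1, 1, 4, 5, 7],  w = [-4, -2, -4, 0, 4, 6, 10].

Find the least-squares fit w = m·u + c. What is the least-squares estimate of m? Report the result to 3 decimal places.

m = 1.371

Normal-equation sums: Σu·u = 105, Σu = 11, Σ1 = 7.
Moment sums: Σu·w = 136, Σw = 10.
MᵀM·[m, c]ᵀ = Mᵀw becomes [[105, 11]; [11, 7]]·[m, c]ᵀ = [136, 10]ᵀ.
Δ = 105·7 − 11² = 614.
m = (136·7 − 11·10)/614 = 421/307; c = (105·10 − 11·136)/614 = -223/307.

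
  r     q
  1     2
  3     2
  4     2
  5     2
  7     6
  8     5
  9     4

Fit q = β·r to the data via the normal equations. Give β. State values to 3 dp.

β = 0.588

Normal-equation sums: Σr·r = 245.
Moment sums: Σr·q = 144.
So AᵀA·[β]ᵀ = Aᵀq: [[245]]·[β]ᵀ = [144]ᵀ.
Hence β = 144 / 245 ≈ 0.587755.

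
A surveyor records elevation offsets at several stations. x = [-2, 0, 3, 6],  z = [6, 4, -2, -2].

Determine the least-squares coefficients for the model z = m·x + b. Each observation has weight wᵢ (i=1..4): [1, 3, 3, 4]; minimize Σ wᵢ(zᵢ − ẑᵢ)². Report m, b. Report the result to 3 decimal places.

m = -1.019, b = 3.234

Setting ∂/∂m … = 0 gives: 175·m + 31·b = -78;  31·m + 11·b = 4.
Δ = 175·11 − 31² = 964.
m = ((-78)·11 − 31·4)/964 = -491/482; b = (175·4 − 31·(-78))/964 = 1559/482.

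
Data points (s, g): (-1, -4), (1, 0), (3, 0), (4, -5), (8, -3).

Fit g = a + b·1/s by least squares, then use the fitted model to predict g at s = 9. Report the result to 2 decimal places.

ĝ = -2.46

Sums needed: Σ1 = 5, Σ1/s = 17/24, Σ1/s·1/s = 1261/576.
Moment sums: Σg = -12, Σ1/s·g = 19/8.
So AᵀA·[a, b]ᵀ = Aᵀg: [[5, 17/24]; [17/24, 1261/576]]·[a, b]ᵀ = [-12, 19/8]ᵀ.
det = 5·(1261/576) − (17/24)² = 94/9.
a = ((-12)·(1261/576) − (17/24)·(19/8))/(94/9) = -16101/6016; b = (5·(19/8) − (17/24)·(-12))/(94/9) = 1467/752.
At s = 9: ĝ = (-16101/6016)·(1) + (1467/752)·(1/9) = -14797/6016.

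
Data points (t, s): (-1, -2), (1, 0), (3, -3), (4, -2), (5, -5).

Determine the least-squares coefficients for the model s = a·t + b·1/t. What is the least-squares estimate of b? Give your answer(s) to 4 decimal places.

b = 1.9310

Forming XᵀX = [[52, 5]; [5, 7969/3600]] and Xᵀs = [-40, -1/2]ᵀ gives XᵀX·[a, b]ᵀ = Xᵀs.
det = 52·(7969/3600) − 5² = 81097/900.
a = ((-40)·(7969/3600) − 5·(-1/2))/(81097/900) = -77440/81097; b = (52·(-1/2) − 5·(-40))/(81097/900) = 156600/81097.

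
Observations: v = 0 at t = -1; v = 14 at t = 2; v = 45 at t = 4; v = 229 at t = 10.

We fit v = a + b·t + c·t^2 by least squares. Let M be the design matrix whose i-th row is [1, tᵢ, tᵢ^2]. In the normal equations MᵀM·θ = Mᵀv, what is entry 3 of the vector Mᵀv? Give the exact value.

23676

Entry 3 ↔ basis t^2, so (Mᵀv)_{3} = Σᵢ (t^2)·vᵢ = (1)·(0) + (4)·(14) + (16)·(45) + (100)·(229) = 23676.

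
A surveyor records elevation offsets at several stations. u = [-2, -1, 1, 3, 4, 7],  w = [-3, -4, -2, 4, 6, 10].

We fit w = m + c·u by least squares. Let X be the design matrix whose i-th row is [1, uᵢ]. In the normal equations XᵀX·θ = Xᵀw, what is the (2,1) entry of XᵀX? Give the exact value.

Row 2 ↔ basis u, column 1 ↔ basis 1, so (XᵀX)_{2,1} = Σᵢ u = (-2)·(1) + (-1)·(1) + (1)·(1) + (3)·(1) + (4)·(1) + (7)·(1) = 12.

12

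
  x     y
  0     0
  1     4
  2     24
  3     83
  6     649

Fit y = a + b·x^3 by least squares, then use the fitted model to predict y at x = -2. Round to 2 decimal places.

ŷ = -23.32

Normal-equation sums: Σ1 = 5, Σx^3 = 252, Σx^3·x^3 = 47450.
And Σy = 760, Σx^3·y = 142621.
MᵀM·[a, b]ᵀ = Mᵀy becomes [[5, 252]; [252, 47450]]·[a, b]ᵀ = [760, 142621]ᵀ.
Eliminating b: 47450·(row 1) − 252·(row 2) gives 173746·a = 47450·760 − 252·142621 = 121508, so a = 60754/86873.
Then b = (142621 − 252·(60754/86873))/47450 = 521585/173746.
At x = -2: ŷ = (60754/86873)·(1) + (521585/173746)·(-8) = -2025586/86873.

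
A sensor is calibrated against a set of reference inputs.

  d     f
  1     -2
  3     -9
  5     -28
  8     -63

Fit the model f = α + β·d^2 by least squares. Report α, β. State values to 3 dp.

From the data, Σ1 = 4, Σd^2 = 99, Σd^2·d^2 = 4803.
Right-hand side: Σf = -102, Σd^2·f = -4815.
MᵀM·[α, β]ᵀ = Mᵀf becomes [[4, 99]; [99, 4803]]·[α, β]ᵀ = [-102, -4815]ᵀ.
Δ = 4·4803 − 99² = 9411.
α = ((-102)·4803 − 99·(-4815))/9411 = -4407/3137; β = (4·(-4815) − 99·(-102))/9411 = -3054/3137.

α = -1.405, β = -0.974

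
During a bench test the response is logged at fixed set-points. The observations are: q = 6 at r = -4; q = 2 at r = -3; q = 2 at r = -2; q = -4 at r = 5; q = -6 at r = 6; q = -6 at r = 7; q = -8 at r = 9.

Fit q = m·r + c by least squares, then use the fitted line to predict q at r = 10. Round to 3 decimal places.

q̂ = -9.184

With design matrix A, AᵀA = [[220, 18]; [18, 7]] and Aᵀq = [-204, -14]ᵀ.
Determinant 220·7 − 18² = 1216.
m = ((-204)·7 − 18·(-14))/1216 = -147/152; c = (220·(-14) − 18·(-204))/1216 = 37/76.
At r = 10: q̂ = (-147/152)·(10) + (37/76)·(1) = -349/38.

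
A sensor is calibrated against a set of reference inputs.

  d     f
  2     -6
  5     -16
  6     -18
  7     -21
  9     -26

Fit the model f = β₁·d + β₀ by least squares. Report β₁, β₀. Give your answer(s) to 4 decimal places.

MᵀM·[β₁, β₀]ᵀ = Mᵀf reads: 195·β₁ + 29·β₀ = -581;  29·β₁ + 5·β₀ = -87.
Determinant 195·5 − 29² = 134.
β₁ = ((-581)·5 − 29·(-87))/134 = -191/67; β₀ = (195·(-87) − 29·(-581))/134 = -58/67.

β₁ = -2.8507, β₀ = -0.8657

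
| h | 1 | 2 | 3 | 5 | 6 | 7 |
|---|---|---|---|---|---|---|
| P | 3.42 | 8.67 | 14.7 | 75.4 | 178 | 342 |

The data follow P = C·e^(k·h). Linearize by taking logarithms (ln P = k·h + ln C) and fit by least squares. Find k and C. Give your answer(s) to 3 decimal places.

k = 0.768, C = 1.647

Let Y = ln P. Fitting Y = k·h + ln C by least squares:
Over the data: Σh = 24.0000, Σ(h)² = 124.0000, Σln P = 21.4168, Σh·ln P = 107.1613.
Normal system: [[124.0000, 24.0000]; [24.0000, 6]]·[k, ln C]ᵀ = [107.1613, 21.4168]ᵀ.
Δ = 124.0000·6 − (24.0000)² = 168.0000; k = (107.1613·6 − 24.0000·21.4168)/168.0000 = 0.76765, ln C = (124.0000·21.4168 − 24.0000·107.1613)/168.0000 = 0.49885, so C = exp(0.49885) = 1.64682.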